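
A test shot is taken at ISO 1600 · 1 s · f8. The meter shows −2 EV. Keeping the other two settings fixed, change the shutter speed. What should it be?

4 s

Underexposed by 2 stops → need 2 stops brighter.
Shutter speed: 1 → 2 → 4.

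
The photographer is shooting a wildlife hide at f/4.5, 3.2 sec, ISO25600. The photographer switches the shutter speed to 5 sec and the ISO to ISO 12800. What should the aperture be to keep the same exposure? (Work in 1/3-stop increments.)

f/4

Shutter speed: 3.2 → 4 → 5 — 2/3 stop slower (brighter).
ISO: 25600 → 20000 → 16000 → 12800 — 1 stop lower (darker).
Net change so far: 1/3 stop darker. Offset with the aperture: f/4.5 → f/4.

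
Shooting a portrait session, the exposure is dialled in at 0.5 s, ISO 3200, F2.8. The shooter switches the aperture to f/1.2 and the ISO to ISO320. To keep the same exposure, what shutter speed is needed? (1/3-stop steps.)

Aperture: f/2.8 → f/2.5 → f/2.2 → f/2 → f/1.8 → f/1.6 → f/1.4 → f/1.2 — 2 1/3 stops larger aperture (brighter).
ISO: 3200 → 2500 → 2000 → 1600 → 1250 → 1000 → 800 → 640 → 500 → 400 → 320 — 3 1/3 stops lower (darker).
Net change so far: 1 stop darker. Offset with the shutter speed: 0.5 → 0.6 → 0.8 → 1.

1 s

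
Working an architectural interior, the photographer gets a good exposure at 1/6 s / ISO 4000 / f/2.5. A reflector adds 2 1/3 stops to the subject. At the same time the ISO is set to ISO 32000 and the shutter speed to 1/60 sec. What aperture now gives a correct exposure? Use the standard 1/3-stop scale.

Scene light: 2 1/3 stops brighter.
ISO: 4000 → 5000 → 6400 → 8000 → 10000 → 12800 → 16000 → 20000 → 25600 → 32000 — 3 stops higher (brighter).
Shutter speed: 1/6 → 1/8 → 1/10 → 1/13 → 1/15 → 1/20 → 1/25 → 1/30 → 1/40 → 1/50 → 1/60 — 3 1/3 stops shorter (darker).
Net so far: 2 stops brighter. Aperture: f/2.5 → f/2.8 → f/3.2 → f/3.5 → f/4 → f/4.5 → f/5.

f/5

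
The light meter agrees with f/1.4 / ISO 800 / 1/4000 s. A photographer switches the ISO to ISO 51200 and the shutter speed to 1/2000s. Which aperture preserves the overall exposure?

f/16

ISO: 800 → 1600 → 3200 → 6400 → 12800 → 25600 → 51200 — 6 stops higher (brighter).
Shutter speed: 1/4000 → 1/2000 — 1 stop slower (brighter).
Net change so far: 7 stops brighter. Offset with the aperture: f/1.4 → f/2 → f/2.8 → f/4 → f/5.6 → f/8 → f/11 → f/16.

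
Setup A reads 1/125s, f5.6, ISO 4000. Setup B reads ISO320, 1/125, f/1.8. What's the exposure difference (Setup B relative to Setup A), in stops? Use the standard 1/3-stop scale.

1/3 stop darker

Aperture: f/5.6 → f/5 → f/4.5 → f/4 → f/3.5 → f/3.2 → f/2.8 → f/2.5 → f/2.2 → f/2 → f/1.8 — 3 1/3 stops opened up (brighter).
Shutter speed: unchanged.
ISO: 4000 → 3200 → 2500 → 2000 → 1600 → 1250 → 1000 → 800 → 640 → 500 → 400 → 320 — 3 2/3 stops dropped (darker).
Net: +3 1/3 −3 2/3 = −1/3 stops.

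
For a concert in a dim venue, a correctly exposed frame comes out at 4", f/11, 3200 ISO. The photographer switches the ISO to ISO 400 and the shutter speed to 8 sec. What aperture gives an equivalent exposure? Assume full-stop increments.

ISO: 3200 → 1600 → 800 → 400 — 3 stops lower (darker).
Shutter speed: 4 → 8 — 1 stop slower (brighter).
Net change so far: 2 stops darker. Offset with the aperture: f/11 → f/8 → f/5.6.

f/5.6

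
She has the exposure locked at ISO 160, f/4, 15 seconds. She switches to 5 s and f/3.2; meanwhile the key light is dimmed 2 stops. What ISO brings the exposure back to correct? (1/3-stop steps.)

ISO 1250

Scene light: 2 stops darker.
Shutter speed: 15 → 13 → 10 → 8 → 6 → 5 — 1 2/3 stops faster (darker).
Aperture: f/4 → f/3.5 → f/3.2 — 2/3 stop larger aperture (brighter).
Net so far: 3 stops darker. ISO: 160 → 200 → 250 → 320 → 400 → 500 → 640 → 800 → 1000 → 1250.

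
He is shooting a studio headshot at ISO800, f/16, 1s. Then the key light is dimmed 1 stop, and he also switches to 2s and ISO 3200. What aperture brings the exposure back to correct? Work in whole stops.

Scene light: 1 stop darker.
Shutter speed: 1 → 2 — 1 stop slower (brighter).
ISO: 800 → 1600 → 3200 — 2 stops raised (brighter).
Net so far: 2 stops brighter. Aperture: f/16 → f/22 → f/32.

f/32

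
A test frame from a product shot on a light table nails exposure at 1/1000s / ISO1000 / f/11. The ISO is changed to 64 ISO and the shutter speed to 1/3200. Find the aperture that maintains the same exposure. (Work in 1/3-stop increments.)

f/1.6

ISO: 1000 → 800 → 640 → 500 → 400 → 320 → 250 → 200 → 160 → 125 → 100 → 80 → 64 — 4 stops lower (darker).
Shutter speed: 1/1000 → 1/1250 → 1/1600 → 1/2000 → 1/2500 → 1/3200 — 1 2/3 stops shorter (darker).
Net change so far: 5 2/3 stops darker. Offset with the aperture: f/11 → f/10 → f/9 → f/8 → f/7.1 → f/6.3 → f/5.6 → f/5 → f/4.5 → f/4 → f/3.5 → f/3.2 → f/2.8 → f/2.5 → f/2.2 → f/2 → f/1.8 → f/1.6.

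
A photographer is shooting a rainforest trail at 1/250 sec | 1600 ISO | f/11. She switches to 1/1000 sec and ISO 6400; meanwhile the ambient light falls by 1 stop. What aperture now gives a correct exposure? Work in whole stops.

f/8

Scene light: 1 stop darker.
Shutter speed: 1/250 → 1/500 → 1/1000 — 2 stops faster (darker).
ISO: 1600 → 3200 → 6400 — 2 stops raised (brighter).
Net so far: 1 stop darker. Aperture: f/11 → f/8.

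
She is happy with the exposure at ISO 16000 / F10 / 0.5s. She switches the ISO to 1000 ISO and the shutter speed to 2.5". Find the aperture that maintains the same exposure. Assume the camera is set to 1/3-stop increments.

ISO: 16000 → 12800 → 10000 → 8000 → 6400 → 5000 → 4000 → 3200 → 2500 → 2000 → 1600 → 1250 → 1000 — 4 stops dropped (darker).
Shutter speed: 0.5 → 0.6 → 0.8 → 1 → 1.3 → 1.6 → 2 → 2.5 — 2 1/3 stops slower (brighter).
Net change so far: 1 2/3 stops darker. Offset with the aperture: f/10 → f/9 → f/8 → f/7.1 → f/6.3 → f/5.6.

f/5.6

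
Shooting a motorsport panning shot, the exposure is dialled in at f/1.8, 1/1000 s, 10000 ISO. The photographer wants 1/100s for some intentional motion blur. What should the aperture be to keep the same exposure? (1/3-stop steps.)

f/5.6

Shutter speed: 1/1000 → 1/800 → 1/640 → 1/500 → 1/400 → 1/320 → 1/250 → 1/200 → 1/160 → 1/125 → 1/100 — 3 1/3 stops longer (brighter).
Need 3 1/3 stops darker from the aperture: f/1.8 → f/2 → f/2.2 → f/2.5 → f/2.8 → f/3.2 → f/3.5 → f/4 → f/4.5 → f/5 → f/5.6.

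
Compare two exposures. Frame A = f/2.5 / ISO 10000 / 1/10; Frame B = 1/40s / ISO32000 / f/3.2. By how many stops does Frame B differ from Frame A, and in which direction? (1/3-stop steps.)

1 stop darker

Aperture: f/2.5 → f/2.8 → f/3.2 — 2/3 stop stopped down (darker).
Shutter speed: 1/10 → 1/13 → 1/15 → 1/20 → 1/25 → 1/30 → 1/40 — 2 stops faster (darker).
ISO: 10000 → 12800 → 16000 → 20000 → 25600 → 32000 — 1 2/3 stops higher (brighter).
Net: −2/3 −2 +1 2/3 = −1 stop.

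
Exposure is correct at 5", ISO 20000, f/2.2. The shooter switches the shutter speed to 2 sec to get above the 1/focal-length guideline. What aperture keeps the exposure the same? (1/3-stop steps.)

f/1.4

Shutter speed: 5 → 4 → 3.2 → 2.5 → 2 — 1 1/3 stops shorter (darker).
Need 1 1/3 stops brighter from the aperture: f/2.2 → f/2 → f/1.8 → f/1.6 → f/1.4.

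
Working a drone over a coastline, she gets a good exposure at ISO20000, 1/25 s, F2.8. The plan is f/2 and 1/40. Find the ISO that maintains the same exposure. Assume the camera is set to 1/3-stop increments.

ISO 16000

Aperture: f/2.8 → f/2.5 → f/2.2 → f/2 — 1 stop wider (brighter).
Shutter speed: 1/25 → 1/30 → 1/40 — 2/3 stop faster (darker).
Net change so far: 1/3 stop brighter. Offset with the ISO: 20000 → 16000.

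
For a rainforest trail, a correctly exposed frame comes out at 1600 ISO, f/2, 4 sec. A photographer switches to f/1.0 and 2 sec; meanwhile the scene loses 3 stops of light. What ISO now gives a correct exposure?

ISO 6400

Scene light: 3 stops darker.
Aperture: f/2 → f/1.4 → f/1.0 — 2 stops larger aperture (brighter).
Shutter speed: 4 → 2 — 1 stop shorter (darker).
Net so far: 2 stops darker. ISO: 1600 → 3200 → 6400.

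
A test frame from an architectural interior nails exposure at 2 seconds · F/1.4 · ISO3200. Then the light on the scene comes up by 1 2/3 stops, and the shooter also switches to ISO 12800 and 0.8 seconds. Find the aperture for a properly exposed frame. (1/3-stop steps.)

f/3.2

Scene light: 1 2/3 stops brighter.
ISO: 3200 → 4000 → 5000 → 6400 → 8000 → 10000 → 12800 — 2 stops raised (brighter).
Shutter speed: 2 → 1.6 → 1.3 → 1 → 0.8 — 1 1/3 stops faster (darker).
Net so far: 2 1/3 stops brighter. Aperture: f/1.4 → f/1.6 → f/1.8 → f/2 → f/2.2 → f/2.5 → f/2.8 → f/3.2.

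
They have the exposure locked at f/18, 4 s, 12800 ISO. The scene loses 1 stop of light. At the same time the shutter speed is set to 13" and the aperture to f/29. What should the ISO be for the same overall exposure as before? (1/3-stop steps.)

Scene light: 1 stop darker.
Shutter speed: 4 → 5 → 6 → 8 → 10 → 13 — 1 2/3 stops slower (brighter).
Aperture: f/18 → f/20 → f/22 → f/25 → f/29 — 1 1/3 stops smaller aperture (darker).
Net so far: 2/3 stop darker. ISO: 12800 → 16000 → 20000.

ISO 20000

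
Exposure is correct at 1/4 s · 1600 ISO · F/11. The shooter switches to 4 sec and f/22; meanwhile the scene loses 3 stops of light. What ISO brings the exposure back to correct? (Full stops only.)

ISO 3200

Scene light: 3 stops darker.
Shutter speed: 1/4 → 1/2 → 1 → 2 → 4 — 4 stops slower (brighter).
Aperture: f/11 → f/16 → f/22 — 2 stops smaller aperture (darker).
Net so far: 1 stop darker. ISO: 1600 → 3200.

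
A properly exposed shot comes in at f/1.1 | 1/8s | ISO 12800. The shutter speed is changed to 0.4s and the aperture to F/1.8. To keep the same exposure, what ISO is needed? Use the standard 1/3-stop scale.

Shutter speed: 1/8 → 1/6 → 1/5 → 1/4 → 0.3 → 0.4 — 1 2/3 stops longer (brighter).
Aperture: f/1.1 → f/1.2 → f/1.4 → f/1.6 → f/1.8 — 1 1/3 stops smaller aperture (darker).
Net change so far: 1/3 stop brighter. Offset with the ISO: 12800 → 10000.

ISO 10000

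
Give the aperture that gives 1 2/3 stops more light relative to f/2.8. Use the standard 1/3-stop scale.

f/1.6

Aperture: f/2.8 → f/2.5 → f/2.2 → f/2 → f/1.8 → f/1.6 — 1 2/3 stops wider (brighter).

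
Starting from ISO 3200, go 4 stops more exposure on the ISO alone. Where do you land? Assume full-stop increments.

ISO: 3200 → 6400 → 12800 → 25600 → 51200 — 4 stops raised (brighter).

ISO 51200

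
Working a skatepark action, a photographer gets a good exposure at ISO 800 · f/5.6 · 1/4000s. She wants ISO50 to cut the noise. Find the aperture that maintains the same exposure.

f/1.4

ISO: 800 → 400 → 200 → 100 → 50 — 4 stops lower (darker).
Need 4 stops brighter from the aperture: f/5.6 → f/4 → f/2.8 → f/2 → f/1.4.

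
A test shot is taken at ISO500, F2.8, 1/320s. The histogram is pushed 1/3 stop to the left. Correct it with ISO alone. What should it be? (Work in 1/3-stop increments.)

Underexposed by 1/3 stop → need 1/3 stop brighter.
ISO: 500 → 640.

ISO 640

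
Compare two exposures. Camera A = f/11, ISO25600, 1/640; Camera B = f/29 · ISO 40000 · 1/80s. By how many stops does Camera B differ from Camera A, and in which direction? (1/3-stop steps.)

Aperture: f/11 → f/13 → f/14 → f/16 → f/18 → f/20 → f/22 → f/25 → f/29 — 2 2/3 stops narrower (darker).
Shutter speed: 1/640 → 1/500 → 1/400 → 1/320 → 1/250 → 1/200 → 1/160 → 1/125 → 1/100 → 1/80 — 3 stops slower (brighter).
ISO: 25600 → 32000 → 40000 — 2/3 stop higher (brighter).
Net: −2 2/3 +3 +2/3 = +1 stop.

1 stop brighter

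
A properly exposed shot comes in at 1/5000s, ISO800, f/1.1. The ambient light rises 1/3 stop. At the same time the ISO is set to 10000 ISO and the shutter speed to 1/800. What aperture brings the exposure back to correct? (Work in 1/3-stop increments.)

Scene light: 1/3 stop brighter.
ISO: 800 → 1000 → 1250 → 1600 → 2000 → 2500 → 3200 → 4000 → 5000 → 6400 → 8000 → 10000 — 3 2/3 stops raised (brighter).
Shutter speed: 1/5000 → 1/4000 → 1/3200 → 1/2500 → 1/2000 → 1/1600 → 1/1250 → 1/1000 → 1/800 — 2 2/3 stops slower (brighter).
Net so far: 6 2/3 stops brighter. Aperture: f/1.1 → f/1.2 → f/1.4 → f/1.6 → f/1.8 → f/2 → f/2.2 → f/2.5 → f/2.8 → f/3.2 → f/3.5 → f/4 → f/4.5 → f/5 → f/5.6 → f/6.3 → f/7.1 → f/8 → f/9 → f/10 → f/11.

f/11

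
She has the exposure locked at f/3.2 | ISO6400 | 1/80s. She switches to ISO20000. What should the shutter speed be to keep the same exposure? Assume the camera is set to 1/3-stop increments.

1/250s

ISO: 6400 → 8000 → 10000 → 12800 → 16000 → 20000 — 1 2/3 stops raised (brighter).
Need 1 2/3 stops darker from the shutter speed: 1/80 → 1/100 → 1/125 → 1/160 → 1/200 → 1/250.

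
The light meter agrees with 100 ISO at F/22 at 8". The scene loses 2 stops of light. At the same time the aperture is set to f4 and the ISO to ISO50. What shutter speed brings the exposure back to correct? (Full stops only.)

Scene light: 2 stops darker.
Aperture: f/22 → f/16 → f/11 → f/8 → f/5.6 → f/4 — 5 stops larger aperture (brighter).
ISO: 100 → 50 — 1 stop lower (darker).
Net so far: 2 stops brighter. Shutter speed: 8 → 4 → 2.

2 s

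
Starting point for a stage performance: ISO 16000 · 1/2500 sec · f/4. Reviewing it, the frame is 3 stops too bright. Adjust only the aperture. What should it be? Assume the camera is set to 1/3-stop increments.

Overexposed by 3 stops → need 3 stops darker.
Aperture: f/4 → f/4.5 → f/5 → f/5.6 → f/6.3 → f/7.1 → f/8 → f/9 → f/10 → f/11.

f/11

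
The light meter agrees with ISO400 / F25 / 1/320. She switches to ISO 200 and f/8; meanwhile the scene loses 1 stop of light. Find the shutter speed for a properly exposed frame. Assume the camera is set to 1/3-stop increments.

1/800s

Scene light: 1 stop darker.
ISO: 400 → 320 → 250 → 200 — 1 stop dropped (darker).
Aperture: f/25 → f/22 → f/20 → f/18 → f/16 → f/14 → f/13 → f/11 → f/10 → f/9 → f/8 — 3 1/3 stops wider (brighter).
Net so far: 1 1/3 stops brighter. Shutter speed: 1/320 → 1/400 → 1/500 → 1/640 → 1/800.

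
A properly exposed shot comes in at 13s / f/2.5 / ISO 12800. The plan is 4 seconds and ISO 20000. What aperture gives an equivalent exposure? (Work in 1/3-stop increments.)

f/1.8

Shutter speed: 13 → 10 → 8 → 6 → 5 → 4 — 1 2/3 stops shorter (darker).
ISO: 12800 → 16000 → 20000 — 2/3 stop higher (brighter).
Net change so far: 1 stop darker. Offset with the aperture: f/2.5 → f/2.2 → f/2 → f/1.8.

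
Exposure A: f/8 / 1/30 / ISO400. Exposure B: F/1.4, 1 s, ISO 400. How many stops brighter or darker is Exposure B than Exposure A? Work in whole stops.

10 stops brighter

Aperture: f/8 → f/5.6 → f/4 → f/2.8 → f/2 → f/1.4 — 5 stops wider (brighter).
Shutter speed: 1/30 → 1/15 → 1/8 → 1/4 → 1/2 → 1 — 5 stops slower (brighter).
ISO: unchanged.
Net: +5 +5 = +10 stops.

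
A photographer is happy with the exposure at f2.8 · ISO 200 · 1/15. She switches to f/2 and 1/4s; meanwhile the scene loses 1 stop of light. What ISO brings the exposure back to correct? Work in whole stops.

Scene light: 1 stop darker.
Aperture: f/2.8 → f/2 — 1 stop opened up (brighter).
Shutter speed: 1/15 → 1/8 → 1/4 — 2 stops longer (brighter).
Net so far: 2 stops brighter. ISO: 200 → 100 → 50.

ISO 50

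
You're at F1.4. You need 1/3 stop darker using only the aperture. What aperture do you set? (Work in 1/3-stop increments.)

f/1.6

Aperture: f/1.4 → f/1.6 — 1/3 stop stopped down (darker).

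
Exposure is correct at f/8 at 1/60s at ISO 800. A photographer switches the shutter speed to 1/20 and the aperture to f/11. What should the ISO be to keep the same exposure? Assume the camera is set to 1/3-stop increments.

ISO 500

Shutter speed: 1/60 → 1/50 → 1/40 → 1/30 → 1/25 → 1/20 — 1 2/3 stops slower (brighter).
Aperture: f/8 → f/9 → f/10 → f/11 — 1 stop narrower (darker).
Net change so far: 2/3 stop brighter. Offset with the ISO: 800 → 640 → 500.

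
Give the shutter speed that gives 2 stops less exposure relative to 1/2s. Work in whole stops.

1/8s

Shutter speed: 1/2 → 1/4 → 1/8 — 2 stops faster (darker).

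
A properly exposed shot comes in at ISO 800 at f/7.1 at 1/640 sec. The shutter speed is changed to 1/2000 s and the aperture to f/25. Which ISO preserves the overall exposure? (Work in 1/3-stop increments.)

ISO 32000

Shutter speed: 1/640 → 1/800 → 1/1000 → 1/1250 → 1/1600 → 1/2000 — 1 2/3 stops faster (darker).
Aperture: f/7.1 → f/8 → f/9 → f/10 → f/11 → f/13 → f/14 → f/16 → f/18 → f/20 → f/22 → f/25 — 3 2/3 stops narrower (darker).
Net change so far: 5 1/3 stops darker. Offset with the ISO: 800 → 1000 → 1250 → 1600 → 2000 → 2500 → 3200 → 4000 → 5000 → 6400 → 8000 → 10000 → 12800 → 16000 → 20000 → 25600 → 32000.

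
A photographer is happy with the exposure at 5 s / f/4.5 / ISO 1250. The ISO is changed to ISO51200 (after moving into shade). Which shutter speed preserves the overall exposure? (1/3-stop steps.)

ISO: 1250 → 1600 → 2000 → 2500 → 3200 → 4000 → 5000 → 6400 → 8000 → 10000 → 12800 → 16000 → 20000 → 25600 → 32000 → 40000 → 51200 — 5 1/3 stops raised (brighter).
Need 5 1/3 stops darker from the shutter speed: 5 → 4 → 3.2 → 2.5 → 2 → 1.6 → 1.3 → 1 → 0.8 → 0.6 → 0.5 → 0.4 → 0.3 → 1/4 → 1/5 → 1/6 → 1/8.

1/8s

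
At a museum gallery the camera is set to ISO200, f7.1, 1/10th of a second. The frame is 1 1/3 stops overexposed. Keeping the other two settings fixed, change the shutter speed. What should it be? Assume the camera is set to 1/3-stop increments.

1/25s

Overexposed by 1 1/3 stops → need 1 1/3 stops darker.
Shutter speed: 1/10 → 1/13 → 1/15 → 1/20 → 1/25.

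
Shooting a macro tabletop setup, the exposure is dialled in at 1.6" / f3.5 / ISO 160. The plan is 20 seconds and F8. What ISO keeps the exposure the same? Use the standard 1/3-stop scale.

Shutter speed: 1.6 → 2 → 2.5 → 3.2 → 4 → 5 → 6 → 8 → 10 → 13 → 15 → 20 — 3 2/3 stops slower (brighter).
Aperture: f/3.5 → f/4 → f/4.5 → f/5 → f/5.6 → f/6.3 → f/7.1 → f/8 — 2 1/3 stops narrower (darker).
Net change so far: 1 1/3 stops brighter. Offset with the ISO: 160 → 125 → 100 → 80 → 64.

ISO 64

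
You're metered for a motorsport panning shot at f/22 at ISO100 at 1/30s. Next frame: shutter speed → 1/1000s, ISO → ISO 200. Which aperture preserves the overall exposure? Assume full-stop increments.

f/5.6

Shutter speed: 1/30 → 1/60 → 1/125 → 1/250 → 1/500 → 1/1000 — 5 stops faster (darker).
ISO: 100 → 200 — 1 stop higher (brighter).
Net change so far: 4 stops darker. Offset with the aperture: f/22 → f/16 → f/11 → f/8 → f/5.6.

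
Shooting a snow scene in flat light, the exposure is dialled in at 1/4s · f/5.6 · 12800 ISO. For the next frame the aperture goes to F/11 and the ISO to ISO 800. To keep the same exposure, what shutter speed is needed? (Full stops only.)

15 s

Aperture: f/5.6 → f/8 → f/11 — 2 stops stopped down (darker).
ISO: 12800 → 6400 → 3200 → 1600 → 800 — 4 stops lower (darker).
Net change so far: 6 stops darker. Offset with the shutter speed: 1/4 → 1/2 → 1 → 2 → 4 → 8 → 15.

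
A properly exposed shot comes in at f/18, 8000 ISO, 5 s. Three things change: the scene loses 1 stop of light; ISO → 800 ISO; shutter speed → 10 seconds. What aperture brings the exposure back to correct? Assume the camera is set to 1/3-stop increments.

Scene light: 1 stop darker.
ISO: 8000 → 6400 → 5000 → 4000 → 3200 → 2500 → 2000 → 1600 → 1250 → 1000 → 800 — 3 1/3 stops dropped (darker).
Shutter speed: 5 → 6 → 8 → 10 — 1 stop longer (brighter).
Net so far: 3 1/3 stops darker. Aperture: f/18 → f/16 → f/14 → f/13 → f/11 → f/10 → f/9 → f/8 → f/7.1 → f/6.3 → f/5.6.

f/5.6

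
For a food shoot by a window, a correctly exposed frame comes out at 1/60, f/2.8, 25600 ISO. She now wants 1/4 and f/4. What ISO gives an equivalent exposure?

ISO 3200

Shutter speed: 1/60 → 1/30 → 1/15 → 1/8 → 1/4 — 4 stops slower (brighter).
Aperture: f/2.8 → f/4 — 1 stop stopped down (darker).
Net change so far: 3 stops brighter. Offset with the ISO: 25600 → 12800 → 6400 → 3200.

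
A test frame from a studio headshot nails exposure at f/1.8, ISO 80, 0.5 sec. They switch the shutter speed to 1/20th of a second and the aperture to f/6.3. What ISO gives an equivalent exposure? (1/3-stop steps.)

Shutter speed: 0.5 → 0.4 → 0.3 → 1/4 → 1/5 → 1/6 → 1/8 → 1/10 → 1/13 → 1/15 → 1/20 — 3 1/3 stops shorter (darker).
Aperture: f/1.8 → f/2 → f/2.2 → f/2.5 → f/2.8 → f/3.2 → f/3.5 → f/4 → f/4.5 → f/5 → f/5.6 → f/6.3 — 3 2/3 stops narrower (darker).
Net change so far: 7 stops darker. Offset with the ISO: 80 → 100 → 125 → 160 → 200 → 250 → 320 → 400 → 500 → 640 → 800 → 1000 → 1250 → 1600 → 2000 → 2500 → 3200 → 4000 → 5000 → 6400 → 8000 → 10000.

ISO 10000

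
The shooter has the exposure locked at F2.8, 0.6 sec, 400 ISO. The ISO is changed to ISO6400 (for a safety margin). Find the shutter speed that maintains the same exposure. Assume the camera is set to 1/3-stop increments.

ISO: 400 → 500 → 640 → 800 → 1000 → 1250 → 1600 → 2000 → 2500 → 3200 → 4000 → 5000 → 6400 — 4 stops higher (brighter).
Need 4 stops darker from the shutter speed: 0.6 → 0.5 → 0.4 → 0.3 → 1/4 → 1/5 → 1/6 → 1/8 → 1/10 → 1/13 → 1/15 → 1/20 → 1/25.

1/25s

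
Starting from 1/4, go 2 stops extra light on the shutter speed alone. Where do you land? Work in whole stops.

1 s

Shutter speed: 1/4 → 1/2 → 1 — 2 stops slower (brighter).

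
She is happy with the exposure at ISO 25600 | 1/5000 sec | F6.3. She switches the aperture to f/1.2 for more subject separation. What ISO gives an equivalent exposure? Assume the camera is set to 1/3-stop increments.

Aperture: f/6.3 → f/5.6 → f/5 → f/4.5 → f/4 → f/3.5 → f/3.2 → f/2.8 → f/2.5 → f/2.2 → f/2 → f/1.8 → f/1.6 → f/1.4 → f/1.2 — 4 2/3 stops opened up (brighter).
Need 4 2/3 stops darker from the ISO: 25600 → 20000 → 16000 → 12800 → 10000 → 8000 → 6400 → 5000 → 4000 → 3200 → 2500 → 2000 → 1600 → 1250 → 1000.

ISO 1000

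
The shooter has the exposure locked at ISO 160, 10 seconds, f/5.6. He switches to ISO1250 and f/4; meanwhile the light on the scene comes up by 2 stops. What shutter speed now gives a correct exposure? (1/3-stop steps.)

1/6s

Scene light: 2 stops brighter.
ISO: 160 → 200 → 250 → 320 → 400 → 500 → 640 → 800 → 1000 → 1250 — 3 stops raised (brighter).
Aperture: f/5.6 → f/5 → f/4.5 → f/4 — 1 stop opened up (brighter).
Net so far: 6 stops brighter. Shutter speed: 10 → 8 → 6 → 5 → 4 → 3.2 → 2.5 → 2 → 1.6 → 1.3 → 1 → 0.8 → 0.6 → 0.5 → 0.4 → 0.3 → 1/4 → 1/5 → 1/6.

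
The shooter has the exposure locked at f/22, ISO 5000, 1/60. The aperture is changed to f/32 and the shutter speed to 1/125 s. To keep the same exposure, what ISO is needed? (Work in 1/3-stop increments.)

ISO 20000

Aperture: f/22 → f/25 → f/29 → f/32 — 1 stop stopped down (darker).
Shutter speed: 1/60 → 1/80 → 1/100 → 1/125 — 1 stop shorter (darker).
Net change so far: 2 stops darker. Offset with the ISO: 5000 → 6400 → 8000 → 10000 → 12800 → 16000 → 20000.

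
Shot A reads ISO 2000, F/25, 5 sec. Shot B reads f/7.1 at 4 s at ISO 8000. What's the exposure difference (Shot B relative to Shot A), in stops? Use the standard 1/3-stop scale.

5 1/3 stops brighter

Aperture: f/25 → f/22 → f/20 → f/18 → f/16 → f/14 → f/13 → f/11 → f/10 → f/9 → f/8 → f/7.1 — 3 2/3 stops wider (brighter).
Shutter speed: 5 → 4 — 1/3 stop shorter (darker).
ISO: 2000 → 2500 → 3200 → 4000 → 5000 → 6400 → 8000 — 2 stops higher (brighter).
Net: +3 2/3 −1/3 +2 = +5 1/3 stops.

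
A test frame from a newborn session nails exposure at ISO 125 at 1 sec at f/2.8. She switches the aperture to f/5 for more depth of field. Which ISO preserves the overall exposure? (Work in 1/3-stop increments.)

Aperture: f/2.8 → f/3.2 → f/3.5 → f/4 → f/4.5 → f/5 — 1 2/3 stops stopped down (darker).
Need 1 2/3 stops brighter from the ISO: 125 → 160 → 200 → 250 → 320 → 400.

ISO 400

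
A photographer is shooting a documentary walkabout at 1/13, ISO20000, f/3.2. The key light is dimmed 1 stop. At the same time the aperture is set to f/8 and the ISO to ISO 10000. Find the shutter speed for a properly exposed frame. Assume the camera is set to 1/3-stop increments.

Scene light: 1 stop darker.
Aperture: f/3.2 → f/3.5 → f/4 → f/4.5 → f/5 → f/5.6 → f/6.3 → f/7.1 → f/8 — 2 2/3 stops smaller aperture (darker).
ISO: 20000 → 16000 → 12800 → 10000 — 1 stop lower (darker).
Net so far: 4 2/3 stops darker. Shutter speed: 1/13 → 1/10 → 1/8 → 1/6 → 1/5 → 1/4 → 0.3 → 0.4 → 0.5 → 0.6 → 0.8 → 1 → 1.3 → 1.6 → 2.

2 s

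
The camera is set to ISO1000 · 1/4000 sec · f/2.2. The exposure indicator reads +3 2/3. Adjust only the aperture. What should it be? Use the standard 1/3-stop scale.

f/8

Overexposed by 3 2/3 stops → need 3 2/3 stops darker.
Aperture: f/2.2 → f/2.5 → f/2.8 → f/3.2 → f/3.5 → f/4 → f/4.5 → f/5 → f/5.6 → f/6.3 → f/7.1 → f/8.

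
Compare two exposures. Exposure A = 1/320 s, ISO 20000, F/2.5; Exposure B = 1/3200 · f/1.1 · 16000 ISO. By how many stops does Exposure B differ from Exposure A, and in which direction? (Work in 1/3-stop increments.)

Aperture: f/2.5 → f/2.2 → f/2 → f/1.8 → f/1.6 → f/1.4 → f/1.2 → f/1.1 — 2 1/3 stops larger aperture (brighter).
Shutter speed: 1/320 → 1/400 → 1/500 → 1/640 → 1/800 → 1/1000 → 1/1250 → 1/1600 → 1/2000 → 1/2500 → 1/3200 — 3 1/3 stops faster (darker).
ISO: 20000 → 16000 — 1/3 stop dropped (darker).
Net: +2 1/3 −3 1/3 −1/3 = −1 1/3 stops.

1 1/3 stops darker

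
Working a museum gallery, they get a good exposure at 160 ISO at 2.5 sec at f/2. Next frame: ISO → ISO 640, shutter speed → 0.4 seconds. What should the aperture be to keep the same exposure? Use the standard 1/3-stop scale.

f/1.6

ISO: 160 → 200 → 250 → 320 → 400 → 500 → 640 — 2 stops higher (brighter).
Shutter speed: 2.5 → 2 → 1.6 → 1.3 → 1 → 0.8 → 0.6 → 0.5 → 0.4 — 2 2/3 stops faster (darker).
Net change so far: 2/3 stop darker. Offset with the aperture: f/2 → f/1.8 → f/1.6.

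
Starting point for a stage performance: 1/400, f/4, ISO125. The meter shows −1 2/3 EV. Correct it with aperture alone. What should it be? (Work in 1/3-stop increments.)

f/2.2

Underexposed by 1 2/3 stops → need 1 2/3 stops brighter.
Aperture: f/4 → f/3.5 → f/3.2 → f/2.8 → f/2.5 → f/2.2.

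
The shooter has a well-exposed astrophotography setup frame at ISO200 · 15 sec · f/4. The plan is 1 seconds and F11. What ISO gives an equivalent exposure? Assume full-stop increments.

Shutter speed: 15 → 8 → 4 → 2 → 1 — 4 stops shorter (darker).
Aperture: f/4 → f/5.6 → f/8 → f/11 — 3 stops smaller aperture (darker).
Net change so far: 7 stops darker. Offset with the ISO: 200 → 400 → 800 → 1600 → 3200 → 6400 → 12800 → 25600.

ISO 25600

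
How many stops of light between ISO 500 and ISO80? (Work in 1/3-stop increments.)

2 2/3 stops

500 → 400 → 320 → 250 → 200 → 160 → 125 → 100 → 80 — count the steps: 8 third-stops = 2 2/3 stops.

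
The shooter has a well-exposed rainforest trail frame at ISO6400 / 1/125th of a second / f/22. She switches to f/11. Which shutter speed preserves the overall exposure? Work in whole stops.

1/500s

Aperture: f/22 → f/16 → f/11 — 2 stops opened up (brighter).
Need 2 stops darker from the shutter speed: 1/125 → 1/250 → 1/500.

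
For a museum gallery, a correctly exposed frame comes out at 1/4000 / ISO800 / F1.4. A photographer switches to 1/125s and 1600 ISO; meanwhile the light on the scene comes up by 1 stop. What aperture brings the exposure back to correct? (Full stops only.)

Scene light: 1 stop brighter.
Shutter speed: 1/4000 → 1/2000 → 1/1000 → 1/500 → 1/250 → 1/125 — 5 stops slower (brighter).
ISO: 800 → 1600 — 1 stop raised (brighter).
Net so far: 7 stops brighter. Aperture: f/1.4 → f/2 → f/2.8 → f/4 → f/5.6 → f/8 → f/11 → f/16.

f/16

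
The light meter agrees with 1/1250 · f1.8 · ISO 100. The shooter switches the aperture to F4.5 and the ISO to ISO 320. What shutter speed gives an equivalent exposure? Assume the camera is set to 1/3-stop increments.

1/640s

Aperture: f/1.8 → f/2 → f/2.2 → f/2.5 → f/2.8 → f/3.2 → f/3.5 → f/4 → f/4.5 — 2 2/3 stops narrower (darker).
ISO: 100 → 125 → 160 → 200 → 250 → 320 — 1 2/3 stops higher (brighter).
Net change so far: 1 stop darker. Offset with the shutter speed: 1/1250 → 1/1000 → 1/800 → 1/640.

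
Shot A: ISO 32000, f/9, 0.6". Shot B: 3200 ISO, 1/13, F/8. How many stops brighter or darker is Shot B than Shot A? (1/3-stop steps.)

Aperture: f/9 → f/8 — 1/3 stop opened up (brighter).
Shutter speed: 0.6 → 0.5 → 0.4 → 0.3 → 1/4 → 1/5 → 1/6 → 1/8 → 1/10 → 1/13 — 3 stops shorter (darker).
ISO: 32000 → 25600 → 20000 → 16000 → 12800 → 10000 → 8000 → 6400 → 5000 → 4000 → 3200 — 3 1/3 stops lower (darker).
Net: +1/3 −3 −3 1/3 = −6 stops.

6 stops darker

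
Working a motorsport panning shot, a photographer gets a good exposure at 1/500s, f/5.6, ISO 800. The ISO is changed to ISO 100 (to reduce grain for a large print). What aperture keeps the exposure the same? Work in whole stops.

f/2

ISO: 800 → 400 → 200 → 100 — 3 stops lower (darker).
Need 3 stops brighter from the aperture: f/5.6 → f/4 → f/2.8 → f/2.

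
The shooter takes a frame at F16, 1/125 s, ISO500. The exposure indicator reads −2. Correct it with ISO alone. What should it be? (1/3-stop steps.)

ISO 2000

Underexposed by 2 stops → need 2 stops brighter.
ISO: 500 → 640 → 800 → 1000 → 1250 → 1600 → 2000.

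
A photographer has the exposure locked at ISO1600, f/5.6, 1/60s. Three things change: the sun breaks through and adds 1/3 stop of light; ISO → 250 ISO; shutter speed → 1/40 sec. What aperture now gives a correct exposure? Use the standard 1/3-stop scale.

f/3.2

Scene light: 1/3 stop brighter.
ISO: 1600 → 1250 → 1000 → 800 → 640 → 500 → 400 → 320 → 250 — 2 2/3 stops lower (darker).
Shutter speed: 1/60 → 1/50 → 1/40 — 2/3 stop longer (brighter).
Net so far: 1 2/3 stops darker. Aperture: f/5.6 → f/5 → f/4.5 → f/4 → f/3.5 → f/3.2.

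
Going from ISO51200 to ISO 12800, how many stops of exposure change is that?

51200 → 25600 → 12800 — count the steps: 2 stops.

2 stops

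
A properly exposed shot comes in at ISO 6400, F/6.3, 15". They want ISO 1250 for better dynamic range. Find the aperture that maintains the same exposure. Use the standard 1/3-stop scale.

ISO: 6400 → 5000 → 4000 → 3200 → 2500 → 2000 → 1600 → 1250 — 2 1/3 stops dropped (darker).
Need 2 1/3 stops brighter from the aperture: f/6.3 → f/5.6 → f/5 → f/4.5 → f/4 → f/3.5 → f/3.2 → f/2.8.

f/2.8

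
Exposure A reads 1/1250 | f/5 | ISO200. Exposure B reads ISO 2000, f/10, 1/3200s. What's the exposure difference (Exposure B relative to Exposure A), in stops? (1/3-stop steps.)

Aperture: f/5 → f/5.6 → f/6.3 → f/7.1 → f/8 → f/9 → f/10 — 2 stops stopped down (darker).
Shutter speed: 1/1250 → 1/1600 → 1/2000 → 1/2500 → 1/3200 — 1 1/3 stops shorter (darker).
ISO: 200 → 250 → 320 → 400 → 500 → 640 → 800 → 1000 → 1250 → 1600 → 2000 — 3 1/3 stops raised (brighter).
Net: −2 −1 1/3 +3 1/3 = 0 stops.

same exposure (0 stops)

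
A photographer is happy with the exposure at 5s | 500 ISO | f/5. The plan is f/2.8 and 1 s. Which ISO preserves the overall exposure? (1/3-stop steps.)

Aperture: f/5 → f/4.5 → f/4 → f/3.5 → f/3.2 → f/2.8 — 1 2/3 stops larger aperture (brighter).
Shutter speed: 5 → 4 → 3.2 → 2.5 → 2 → 1.6 → 1.3 → 1 — 2 1/3 stops shorter (darker).
Net change so far: 2/3 stop darker. Offset with the ISO: 500 → 640 → 800.

ISO 800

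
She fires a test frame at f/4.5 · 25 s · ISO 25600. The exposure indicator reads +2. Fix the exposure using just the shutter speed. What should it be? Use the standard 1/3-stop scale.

6 s

Overexposed by 2 stops → need 2 stops darker.
Shutter speed: 25 → 20 → 15 → 13 → 10 → 8 → 6.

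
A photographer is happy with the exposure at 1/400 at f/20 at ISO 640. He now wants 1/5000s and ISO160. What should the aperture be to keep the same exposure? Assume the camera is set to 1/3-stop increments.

f/2.8

Shutter speed: 1/400 → 1/500 → 1/640 → 1/800 → 1/1000 → 1/1250 → 1/1600 → 1/2000 → 1/2500 → 1/3200 → 1/4000 → 1/5000 — 3 2/3 stops shorter (darker).
ISO: 640 → 500 → 400 → 320 → 250 → 200 → 160 — 2 stops dropped (darker).
Net change so far: 5 2/3 stops darker. Offset with the aperture: f/20 → f/18 → f/16 → f/14 → f/13 → f/11 → f/10 → f/9 → f/8 → f/7.1 → f/6.3 → f/5.6 → f/5 → f/4.5 → f/4 → f/3.5 → f/3.2 → f/2.8.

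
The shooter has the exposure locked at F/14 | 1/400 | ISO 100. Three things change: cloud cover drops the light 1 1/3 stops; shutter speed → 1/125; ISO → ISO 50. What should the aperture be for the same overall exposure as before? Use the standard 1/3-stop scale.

f/11

Scene light: 1 1/3 stops darker.
Shutter speed: 1/400 → 1/320 → 1/250 → 1/200 → 1/160 → 1/125 — 1 2/3 stops longer (brighter).
ISO: 100 → 80 → 64 → 50 — 1 stop lower (darker).
Net so far: 2/3 stop darker. Aperture: f/14 → f/13 → f/11.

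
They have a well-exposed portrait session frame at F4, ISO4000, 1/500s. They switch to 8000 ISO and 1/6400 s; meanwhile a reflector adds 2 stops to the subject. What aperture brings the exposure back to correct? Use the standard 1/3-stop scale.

Scene light: 2 stops brighter.
ISO: 4000 → 5000 → 6400 → 8000 — 1 stop higher (brighter).
Shutter speed: 1/500 → 1/640 → 1/800 → 1/1000 → 1/1250 → 1/1600 → 1/2000 → 1/2500 → 1/3200 → 1/4000 → 1/5000 → 1/6400 — 3 2/3 stops faster (darker).
Net so far: 2/3 stop darker. Aperture: f/4 → f/3.5 → f/3.2.

f/3.2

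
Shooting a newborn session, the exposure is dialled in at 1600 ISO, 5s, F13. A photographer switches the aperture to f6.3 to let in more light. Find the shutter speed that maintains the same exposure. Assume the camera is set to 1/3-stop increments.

Aperture: f/13 → f/11 → f/10 → f/9 → f/8 → f/7.1 → f/6.3 — 2 stops wider (brighter).
Need 2 stops darker from the shutter speed: 5 → 4 → 3.2 → 2.5 → 2 → 1.6 → 1.3.

1.3 s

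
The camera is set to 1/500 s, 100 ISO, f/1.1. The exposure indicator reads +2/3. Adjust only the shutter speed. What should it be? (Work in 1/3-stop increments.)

1/800s

Overexposed by 2/3 stop → need 2/3 stop darker.
Shutter speed: 1/500 → 1/640 → 1/800.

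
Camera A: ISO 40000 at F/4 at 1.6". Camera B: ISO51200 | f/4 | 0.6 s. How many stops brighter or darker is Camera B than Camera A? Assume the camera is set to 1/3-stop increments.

1 stop darker

Aperture: unchanged.
Shutter speed: 1.6 → 1.3 → 1 → 0.8 → 0.6 — 1 1/3 stops shorter (darker).
ISO: 40000 → 51200 — 1/3 stop higher (brighter).
Net: −1 1/3 +1/3 = −1 stop.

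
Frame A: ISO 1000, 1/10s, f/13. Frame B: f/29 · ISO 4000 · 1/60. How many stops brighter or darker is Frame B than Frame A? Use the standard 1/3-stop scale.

Aperture: f/13 → f/14 → f/16 → f/18 → f/20 → f/22 → f/25 → f/29 — 2 1/3 stops smaller aperture (darker).
Shutter speed: 1/10 → 1/13 → 1/15 → 1/20 → 1/25 → 1/30 → 1/40 → 1/50 → 1/60 — 2 2/3 stops shorter (darker).
ISO: 1000 → 1250 → 1600 → 2000 → 2500 → 3200 → 4000 — 2 stops higher (brighter).
Net: −2 1/3 −2 2/3 +2 = −3 stops.

3 stops darker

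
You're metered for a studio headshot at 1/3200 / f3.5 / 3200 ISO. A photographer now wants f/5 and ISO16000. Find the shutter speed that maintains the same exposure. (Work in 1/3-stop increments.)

1/8000s

Aperture: f/3.5 → f/4 → f/4.5 → f/5 — 1 stop narrower (darker).
ISO: 3200 → 4000 → 5000 → 6400 → 8000 → 10000 → 12800 → 16000 — 2 1/3 stops raised (brighter).
Net change so far: 1 1/3 stops brighter. Offset with the shutter speed: 1/3200 → 1/4000 → 1/5000 → 1/6400 → 1/8000.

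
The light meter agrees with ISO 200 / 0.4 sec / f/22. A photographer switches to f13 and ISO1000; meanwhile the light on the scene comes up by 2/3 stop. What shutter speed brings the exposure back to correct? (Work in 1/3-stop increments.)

Scene light: 2/3 stop brighter.
Aperture: f/22 → f/20 → f/18 → f/16 → f/14 → f/13 — 1 2/3 stops larger aperture (brighter).
ISO: 200 → 250 → 320 → 400 → 500 → 640 → 800 → 1000 — 2 1/3 stops higher (brighter).
Net so far: 4 2/3 stops brighter. Shutter speed: 0.4 → 0.3 → 1/4 → 1/5 → 1/6 → 1/8 → 1/10 → 1/13 → 1/15 → 1/20 → 1/25 → 1/30 → 1/40 → 1/50 → 1/60.

1/60s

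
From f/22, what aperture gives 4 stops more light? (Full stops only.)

f/5.6

Aperture: f/22 → f/16 → f/11 → f/8 → f/5.6 — 4 stops larger aperture (brighter).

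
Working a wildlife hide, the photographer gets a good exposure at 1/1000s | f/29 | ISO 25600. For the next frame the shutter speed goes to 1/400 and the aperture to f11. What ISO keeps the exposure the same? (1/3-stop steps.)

ISO 1600

Shutter speed: 1/1000 → 1/800 → 1/640 → 1/500 → 1/400 — 1 1/3 stops longer (brighter).
Aperture: f/29 → f/25 → f/22 → f/20 → f/18 → f/16 → f/14 → f/13 → f/11 — 2 2/3 stops larger aperture (brighter).
Net change so far: 4 stops brighter. Offset with the ISO: 25600 → 20000 → 16000 → 12800 → 10000 → 8000 → 6400 → 5000 → 4000 → 3200 → 2500 → 2000 → 1600.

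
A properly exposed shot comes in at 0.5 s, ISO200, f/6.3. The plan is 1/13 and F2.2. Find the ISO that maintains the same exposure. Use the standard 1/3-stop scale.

Shutter speed: 0.5 → 0.4 → 0.3 → 1/4 → 1/5 → 1/6 → 1/8 → 1/10 → 1/13 — 2 2/3 stops shorter (darker).
Aperture: f/6.3 → f/5.6 → f/5 → f/4.5 → f/4 → f/3.5 → f/3.2 → f/2.8 → f/2.5 → f/2.2 — 3 stops opened up (brighter).
Net change so far: 1/3 stop brighter. Offset with the ISO: 200 → 160.

ISO 160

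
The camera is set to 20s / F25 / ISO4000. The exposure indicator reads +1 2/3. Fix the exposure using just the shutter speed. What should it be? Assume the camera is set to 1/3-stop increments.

Overexposed by 1 2/3 stops → need 1 2/3 stops darker.
Shutter speed: 20 → 15 → 13 → 10 → 8 → 6.

6 s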